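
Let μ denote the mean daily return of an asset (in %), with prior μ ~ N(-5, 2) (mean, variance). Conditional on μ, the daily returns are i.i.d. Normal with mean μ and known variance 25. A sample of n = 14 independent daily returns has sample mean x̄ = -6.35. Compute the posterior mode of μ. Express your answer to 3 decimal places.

μ̂_MAP = -5.713

n = 14, x̄ = -6.35.
For a Normal prior and Normal likelihood with known variance, the posterior is Normal; its mode equals its mean, the precision-weighted average.
Prior precision 1/σ₀² = 1/2 = 0.5; data precision n/σ² = 14/25 = 0.56.
μ̂ = (0.5·(-5) + 0.56·(-6.35)) / (0.5 + 0.56) = (-6.056)/1.06 = -1514/265 ≈ -5.713.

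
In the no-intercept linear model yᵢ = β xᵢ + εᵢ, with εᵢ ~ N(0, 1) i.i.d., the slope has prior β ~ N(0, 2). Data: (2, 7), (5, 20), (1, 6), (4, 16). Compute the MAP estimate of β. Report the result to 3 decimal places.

β̂_MAP = 3.957

log p(β | y) = −Σ(yᵢ − βxᵢ)²/(2·1) − β²/(2·2) + const.
Setting the derivative to zero: Σxᵢ(yᵢ − βxᵢ)/1 − β/2 = 0, so β = Σxᵢyᵢ / (Σxᵢ² + σ²/τ²).
Σxᵢyᵢ = 2·7 + 5·20 + 1·6 + 4·16 = 184; Σxᵢ² = 46; σ²/τ² = 0.5.
β̂_MAP = 184 / (46 + 0.5) = 184/46.5 ≈ 3.957.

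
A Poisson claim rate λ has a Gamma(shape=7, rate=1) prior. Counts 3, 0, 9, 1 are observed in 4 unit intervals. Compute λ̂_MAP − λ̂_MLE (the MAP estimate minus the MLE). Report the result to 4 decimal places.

Σxᵢ = 13. Posterior is Gamma(20, 5); MAP = (20−1)/5 = 19/5 ≈ 3.80000.
MLE = x̄ = 13/4 ≈ 3.25000.
Difference = 19/5 − 13/4 = 11/20 ≈ 0.5500.

MAP − MLE = 0.5500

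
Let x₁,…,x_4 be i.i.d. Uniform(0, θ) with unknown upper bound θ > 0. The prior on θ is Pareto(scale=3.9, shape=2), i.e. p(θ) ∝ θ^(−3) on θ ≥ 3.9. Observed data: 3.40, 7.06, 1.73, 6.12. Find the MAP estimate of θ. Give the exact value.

θ̂_MAP = 7.06

The Uniform(0, θ) likelihood is θ^(−n) for θ ≥ max(xᵢ), zero otherwise. Here max(xᵢ) = 7.06.
Posterior ∝ θ^(−3) · θ^(−4) = θ^(−7) on θ ≥ max(3.9, 7.06) = 7.06.
This density is strictly decreasing in θ, so the posterior mode lies at the lower boundary of the support.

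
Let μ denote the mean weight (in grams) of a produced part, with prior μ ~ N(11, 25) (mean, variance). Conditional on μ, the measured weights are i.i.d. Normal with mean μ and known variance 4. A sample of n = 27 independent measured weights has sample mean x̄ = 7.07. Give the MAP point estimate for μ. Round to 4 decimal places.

n = 27, x̄ = 7.07.
For a Normal prior and Normal likelihood with known variance, the posterior is Normal; its mode equals its mean, the precision-weighted average.
Prior precision 1/σ₀² = 1/25 = 0.04; data precision n/σ² = 27/4 = 6.75.
μ̂ = (0.04·11 + 6.75·7.07) / (0.04 + 6.75) = 48.1625/6.79 = 19265/2716 ≈ 7.0932.

μ̂_MAP = 7.0932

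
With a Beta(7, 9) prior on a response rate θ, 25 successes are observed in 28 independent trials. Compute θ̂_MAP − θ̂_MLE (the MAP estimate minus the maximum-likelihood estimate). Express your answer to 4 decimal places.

Posterior is Beta(32, 12); MAP = (32−1)/(44−2) = 31/42 ≈ 0.73810.
MLE ignores the prior: θ̂_MLE = k/n = 25/28 ≈ 0.89286.
Difference = 31/42 − 25/28 = -13/84 ≈ -0.1548.

MAP − MLE = -0.1548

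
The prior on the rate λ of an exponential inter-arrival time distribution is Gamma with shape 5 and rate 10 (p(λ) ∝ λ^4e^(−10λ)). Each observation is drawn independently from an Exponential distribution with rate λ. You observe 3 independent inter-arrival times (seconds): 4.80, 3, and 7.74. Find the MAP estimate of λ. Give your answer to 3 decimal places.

The Exponential(rate=λ) likelihood is ∝ λ^n e^(−λΣtᵢ). Here n = 3 and Σtᵢ = 4.80 + 3 + 7.74 = 15.54.
Posterior ∝ λ^4e^(−10λ) · λ^3e^(−15.54λ) = λ^7e^(−25.54λ), i.e. Gamma(8, 25.54).
Mode = (a−1)/b = 7/25.54 ≈ 0.274.

λ̂_MAP = 0.274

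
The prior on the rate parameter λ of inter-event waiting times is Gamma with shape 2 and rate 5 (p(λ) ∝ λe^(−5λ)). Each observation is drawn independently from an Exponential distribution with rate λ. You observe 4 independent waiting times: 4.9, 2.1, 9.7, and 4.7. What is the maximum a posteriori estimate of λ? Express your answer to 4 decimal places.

The Exponential(rate=λ) likelihood is ∝ λ^n e^(−λΣtᵢ). Here n = 4 and Σtᵢ = 4.9 + 2.1 + 9.7 + 4.7 = 21.4.
Posterior ∝ λe^(−5λ) · λ^4e^(−21.4λ) = λ^5e^(−26.4λ), i.e. Gamma(6, 26.4).
Mode = (a−1)/b = 5/26.4 ≈ 0.1894.

λ̂_MAP = 0.1894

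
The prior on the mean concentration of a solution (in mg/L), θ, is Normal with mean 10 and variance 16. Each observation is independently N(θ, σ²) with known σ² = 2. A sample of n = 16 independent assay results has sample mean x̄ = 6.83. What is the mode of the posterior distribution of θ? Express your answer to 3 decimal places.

n = 16, x̄ = 6.83.
For a Normal prior and Normal likelihood with known variance, the posterior is Normal; its mode equals its mean, the precision-weighted average.
Prior precision 1/σ₀² = 1/16 = 0.0625; data precision n/σ² = 16/2 = 8.
θ̂ = (0.0625·10 + 8·6.83) / (0.0625 + 8) = 55.265/8.0625 = 22106/3225 ≈ 6.855.

θ̂_MAP = 6.855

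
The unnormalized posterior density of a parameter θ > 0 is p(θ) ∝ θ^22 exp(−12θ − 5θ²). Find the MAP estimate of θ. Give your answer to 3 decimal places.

θ̂_MAP = 1.000

ℓ'(θ) = 22/θ − 12 − 10θ. Setting this to zero and multiplying by θ: 10θ² + 12θ − 22 = 0.
θ = (−12 + √(12² + 4·10·22)) / (2·10) = (−12 + √1024) / 20 = (−12 + 32)/20 = 1.
ℓ''(θ) = −22/θ² − 10 < 0, confirming a maximum.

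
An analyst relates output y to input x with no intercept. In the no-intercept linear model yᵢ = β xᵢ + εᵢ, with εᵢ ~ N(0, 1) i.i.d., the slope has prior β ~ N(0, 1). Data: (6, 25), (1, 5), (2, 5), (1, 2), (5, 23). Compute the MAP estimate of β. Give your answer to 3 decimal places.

log p(β | y) = −Σ(yᵢ − βxᵢ)²/(2·1) − β²/(2·1) + const.
Setting the derivative to zero: Σxᵢ(yᵢ − βxᵢ)/1 − β/1 = 0, so β = Σxᵢyᵢ / (Σxᵢ² + σ²/τ²).
Σxᵢyᵢ = 6·25 + 1·5 + 2·5 + 1·2 + 5·23 = 282; Σxᵢ² = 67; σ²/τ² = 1.
β̂_MAP = 282 / (67 + 1) = 282/68 ≈ 4.147.

β̂_MAP = 4.147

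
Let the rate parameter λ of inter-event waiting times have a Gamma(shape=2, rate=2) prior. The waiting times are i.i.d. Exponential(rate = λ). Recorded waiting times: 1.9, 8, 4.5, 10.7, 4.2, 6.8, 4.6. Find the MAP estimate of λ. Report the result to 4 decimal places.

The Exponential(rate=λ) likelihood is ∝ λ^n e^(−λΣtᵢ). Here n = 7 and Σtᵢ = 1.9 + 8 + 4.5 + 10.7 + 4.2 + 6.8 + 4.6 = 40.7.
Posterior ∝ λe^(−2λ) · λ^7e^(−40.7λ) = λ^8e^(−42.7λ), i.e. Gamma(9, 42.7).
Mode = (a−1)/b = 8/42.7 ≈ 0.1874.

λ̂_MAP = 0.1874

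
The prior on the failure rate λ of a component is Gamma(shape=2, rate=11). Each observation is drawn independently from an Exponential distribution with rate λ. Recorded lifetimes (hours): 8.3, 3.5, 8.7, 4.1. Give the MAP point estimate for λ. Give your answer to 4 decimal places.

The Exponential(rate=λ) likelihood is ∝ λ^n e^(−λΣtᵢ). Here n = 4 and Σtᵢ = 8.3 + 3.5 + 8.7 + 4.1 = 24.6.
Posterior ∝ λe^(−11λ) · λ^4e^(−24.6λ) = λ^5e^(−35.6λ), i.e. Gamma(6, 35.6).
Mode = (a−1)/b = 5/35.6 ≈ 0.1404.

λ̂_MAP = 0.1404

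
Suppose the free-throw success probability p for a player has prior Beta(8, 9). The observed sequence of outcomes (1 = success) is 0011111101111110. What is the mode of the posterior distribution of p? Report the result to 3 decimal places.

p̂_MAP = 0.613

Prior: Beta(8, 9).
Data: 12 successes in 16 trials (from the sequence). The binomial likelihood contributes p^12(1−p)^4, so the posterior is Beta(8+12, 9+4) = Beta(20, 13).
For Beta(a, b) with a, b > 1 the mode is (a−1)/(a+b−2) = 19/31 ≈ 0.613.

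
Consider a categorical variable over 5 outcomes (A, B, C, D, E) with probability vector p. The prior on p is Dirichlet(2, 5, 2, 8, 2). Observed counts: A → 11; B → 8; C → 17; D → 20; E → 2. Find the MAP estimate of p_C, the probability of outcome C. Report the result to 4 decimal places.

The posterior is Dirichlet(αᵢ + nᵢ) = Dirichlet(13, 13, 19, 28, 4).
For a Dirichlet(a₁,…,a_K) with all aᵢ > 1, the mode has j-th component (aⱼ − 1)/(Σaᵢ − K).
Here Σaᵢ = 77 and K = 5, so p_C = (19 − 1)/(77 − 5) = 18/72 ≈ 0.2500.

MAP estimate of p_C = 0.2500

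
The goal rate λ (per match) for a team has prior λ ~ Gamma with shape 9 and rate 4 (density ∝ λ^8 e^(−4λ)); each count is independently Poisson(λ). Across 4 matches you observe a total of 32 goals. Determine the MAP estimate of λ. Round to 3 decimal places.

Σxᵢ = 32, n = 4.
Posterior ∝ λ^8e^(−4λ) · λ^32e^(−4λ) = λ^40e^(−8λ), i.e. Gamma(shape=41, rate=8).
The mode of a Gamma(a, b) with a ≥ 1 (shape–rate) is (a−1)/b = 40/8 ≈ 5.000.

λ̂_MAP = 5.000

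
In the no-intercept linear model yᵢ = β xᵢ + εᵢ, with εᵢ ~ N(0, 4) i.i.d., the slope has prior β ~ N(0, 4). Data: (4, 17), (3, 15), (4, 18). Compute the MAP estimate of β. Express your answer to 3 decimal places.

β̂_MAP = 4.405

log p(β | y) = −Σ(yᵢ − βxᵢ)²/(2·4) − β²/(2·4) + const.
Setting the derivative to zero: Σxᵢ(yᵢ − βxᵢ)/4 − β/4 = 0, so β = Σxᵢyᵢ / (Σxᵢ² + σ²/τ²).
Σxᵢyᵢ = 4·17 + 3·15 + 4·18 = 185; Σxᵢ² = 41; σ²/τ² = 1.
β̂_MAP = 185 / (41 + 1) = 185/42 ≈ 4.405.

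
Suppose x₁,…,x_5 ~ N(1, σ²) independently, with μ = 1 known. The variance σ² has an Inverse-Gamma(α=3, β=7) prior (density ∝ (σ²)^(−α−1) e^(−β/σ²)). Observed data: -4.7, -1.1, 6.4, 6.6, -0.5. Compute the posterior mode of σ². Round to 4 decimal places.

σ̂²_MAP = 8.7438

Sum of squared deviations about the known mean: SS = (-4.7−1)² + (-1.1−1)² + (6.4−1)² + (6.6−1)² + (-0.5−1)² = 99.67.
The Normal likelihood contributes (σ²)^(−n/2) exp(−SS/(2σ²)), so the posterior is Inverse-Gamma(α + n/2, β + SS/2) = Inverse-Gamma(5.5, 56.835).
The mode of Inverse-Gamma(a, b) is b/(a+1) = 56.835/6.5 ≈ 8.7438.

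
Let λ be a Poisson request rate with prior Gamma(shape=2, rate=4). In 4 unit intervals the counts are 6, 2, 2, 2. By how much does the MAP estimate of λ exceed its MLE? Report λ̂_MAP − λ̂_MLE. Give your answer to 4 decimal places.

Σxᵢ = 12. Posterior is Gamma(14, 8); MAP = (14−1)/8 = 13/8 ≈ 1.62500.
MLE = x̄ = 12/4 ≈ 3.00000.
Difference = 13/8 − 12/4 = -11/8 ≈ -1.3750.

MAP − MLE = -1.3750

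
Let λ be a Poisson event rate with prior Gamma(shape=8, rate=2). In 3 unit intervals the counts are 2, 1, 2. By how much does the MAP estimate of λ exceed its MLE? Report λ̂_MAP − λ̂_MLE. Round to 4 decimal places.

MAP − MLE = 0.7333

Σxᵢ = 5. Posterior is Gamma(13, 5); MAP = (13−1)/5 = 12/5 ≈ 2.40000.
MLE = x̄ = 5/3 ≈ 1.66667.
Difference = 12/5 − 5/3 = 11/15 ≈ 0.7333.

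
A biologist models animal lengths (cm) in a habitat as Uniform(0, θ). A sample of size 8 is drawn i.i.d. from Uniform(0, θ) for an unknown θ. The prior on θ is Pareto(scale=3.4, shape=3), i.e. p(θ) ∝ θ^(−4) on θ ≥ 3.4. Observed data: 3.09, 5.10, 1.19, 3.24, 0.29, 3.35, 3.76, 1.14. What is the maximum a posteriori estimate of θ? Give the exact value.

The Uniform(0, θ) likelihood is θ^(−n) for θ ≥ max(xᵢ), zero otherwise. Here max(xᵢ) = 5.10.
Posterior ∝ θ^(−4) · θ^(−8) = θ^(−12) on θ ≥ max(3.4, 5.10) = 5.10.
This density is strictly decreasing in θ, so the posterior mode lies at the lower boundary of the support.

θ̂_MAP = 5.10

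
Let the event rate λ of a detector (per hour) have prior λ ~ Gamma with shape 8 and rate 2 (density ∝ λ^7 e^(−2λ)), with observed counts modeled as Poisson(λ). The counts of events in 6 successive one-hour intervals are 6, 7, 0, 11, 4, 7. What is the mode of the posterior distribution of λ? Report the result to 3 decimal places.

λ̂_MAP = 5.250

Σxᵢ = 6+7+0+11+4+7 = 35, with n = 6.
Posterior ∝ λ^7e^(−2λ) · λ^35e^(−6λ) = λ^42e^(−8λ), i.e. Gamma(shape=43, rate=8).
The mode of a Gamma(a, b) with a ≥ 1 (shape–rate) is (a−1)/b = 42/8 ≈ 5.250.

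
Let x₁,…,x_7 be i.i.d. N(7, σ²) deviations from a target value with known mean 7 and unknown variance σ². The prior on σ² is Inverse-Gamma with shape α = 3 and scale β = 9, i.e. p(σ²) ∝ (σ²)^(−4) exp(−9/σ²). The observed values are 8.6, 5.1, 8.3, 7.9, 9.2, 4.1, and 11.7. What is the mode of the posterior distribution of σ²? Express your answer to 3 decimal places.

σ̂²_MAP = 4.134

Sum of squared deviations about the known mean: SS = (8.6−7)² + (5.1−7)² + (8.3−7)² + (7.9−7)² + (9.2−7)² + (4.1−7)² + (11.7−7)² = 44.01.
The Normal likelihood contributes (σ²)^(−n/2) exp(−SS/(2σ²)), so the posterior is Inverse-Gamma(α + n/2, β + SS/2) = Inverse-Gamma(6.5, 31.005).
The mode of Inverse-Gamma(a, b) is b/(a+1) = 31.005/7.5 ≈ 4.134.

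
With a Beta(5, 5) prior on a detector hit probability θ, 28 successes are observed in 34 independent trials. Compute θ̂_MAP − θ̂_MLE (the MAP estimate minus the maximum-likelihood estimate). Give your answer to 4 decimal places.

MAP − MLE = -0.0616

Posterior is Beta(33, 11); MAP = (33−1)/(44−2) = 32/42 ≈ 0.76190.
MLE ignores the prior: θ̂_MLE = k/n = 28/34 ≈ 0.82353.
Difference = 32/42 − 28/34 = -22/357 ≈ -0.0616.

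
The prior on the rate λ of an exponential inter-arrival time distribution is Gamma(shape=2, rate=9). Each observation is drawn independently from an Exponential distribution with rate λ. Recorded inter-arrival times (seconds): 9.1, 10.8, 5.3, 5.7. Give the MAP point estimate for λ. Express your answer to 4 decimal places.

λ̂_MAP = 0.1253

The Exponential(rate=λ) likelihood is ∝ λ^n e^(−λΣtᵢ). Here n = 4 and Σtᵢ = 9.1 + 10.8 + 5.3 + 5.7 = 30.9.
Posterior ∝ λe^(−9λ) · λ^4e^(−30.9λ) = λ^5e^(−39.9λ), i.e. Gamma(6, 39.9).
Mode = (a−1)/b = 5/39.9 ≈ 0.1253.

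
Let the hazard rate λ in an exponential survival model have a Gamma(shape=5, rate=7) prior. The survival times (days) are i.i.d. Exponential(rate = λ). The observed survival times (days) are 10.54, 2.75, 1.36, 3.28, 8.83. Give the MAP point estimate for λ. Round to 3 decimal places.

λ̂_MAP = 0.267

The Exponential(rate=λ) likelihood is ∝ λ^n e^(−λΣtᵢ). Here n = 5 and Σtᵢ = 10.54 + 2.75 + 1.36 + 3.28 + 8.83 = 26.76.
Posterior ∝ λ^4e^(−7λ) · λ^5e^(−26.76λ) = λ^9e^(−33.76λ), i.e. Gamma(10, 33.76).
Mode = (a−1)/b = 9/33.76 ≈ 0.267.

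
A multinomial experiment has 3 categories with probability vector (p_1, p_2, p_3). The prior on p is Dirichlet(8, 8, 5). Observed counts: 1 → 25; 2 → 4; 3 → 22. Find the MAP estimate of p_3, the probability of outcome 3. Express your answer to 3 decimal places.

The posterior is Dirichlet(αᵢ + nᵢ) = Dirichlet(33, 12, 27).
For a Dirichlet(a₁,…,a_K) with all aᵢ > 1, the mode has j-th component (aⱼ − 1)/(Σaᵢ − K).
Here Σaᵢ = 72 and K = 3, so p_3 = (27 − 1)/(72 − 3) = 26/69 ≈ 0.377.

MAP estimate: 0.377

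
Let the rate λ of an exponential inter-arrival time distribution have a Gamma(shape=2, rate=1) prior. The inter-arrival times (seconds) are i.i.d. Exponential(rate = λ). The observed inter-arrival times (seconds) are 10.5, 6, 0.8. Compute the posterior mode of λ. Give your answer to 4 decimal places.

The Exponential(rate=λ) likelihood is ∝ λ^n e^(−λΣtᵢ). Here n = 3 and Σtᵢ = 10.5 + 6 + 0.8 = 17.3.
Posterior ∝ λe^(−1λ) · λ^3e^(−17.3λ) = λ^4e^(−18.3λ), i.e. Gamma(5, 18.3).
Mode = (a−1)/b = 4/18.3 ≈ 0.2186.

λ̂_MAP = 0.2186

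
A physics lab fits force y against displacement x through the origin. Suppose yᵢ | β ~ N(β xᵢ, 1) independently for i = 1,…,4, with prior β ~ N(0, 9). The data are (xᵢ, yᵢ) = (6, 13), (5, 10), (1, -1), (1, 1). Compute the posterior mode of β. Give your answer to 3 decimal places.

β̂_MAP = 2.028

log p(β | y) = −Σ(yᵢ − βxᵢ)²/(2·1) − β²/(2·9) + const.
Setting the derivative to zero: Σxᵢ(yᵢ − βxᵢ)/1 − β/9 = 0, so β = Σxᵢyᵢ / (Σxᵢ² + σ²/τ²).
Σxᵢyᵢ = 6·13 + 5·10 + 1·(-1) + 1·1 = 128; Σxᵢ² = 63; σ²/τ² = 1/9.
β̂_MAP = 128 / (63 + 1/9) = 128/(568/9) = 144/71 ≈ 2.028.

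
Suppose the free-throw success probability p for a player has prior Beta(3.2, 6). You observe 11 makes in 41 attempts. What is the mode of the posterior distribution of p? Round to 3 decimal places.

p̂_MAP = 0.274

Prior: Beta(3.2, 6).
Data: 11 successes in 41 trials. The binomial likelihood contributes p^11(1−p)^30, so the posterior is Beta(3.2+11, 6+30) = Beta(14.2, 36).
For Beta(a, b) with a, b > 1 the mode is (a−1)/(a+b−2) = 13.2/48.2 ≈ 0.274.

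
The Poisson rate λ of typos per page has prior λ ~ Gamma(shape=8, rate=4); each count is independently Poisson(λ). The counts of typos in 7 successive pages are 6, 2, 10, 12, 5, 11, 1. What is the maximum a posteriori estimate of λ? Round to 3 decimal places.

λ̂_MAP = 4.909

Σxᵢ = 6+2+10+12+5+11+1 = 47, with n = 7.
Posterior ∝ λ^7e^(−4λ) · λ^47e^(−7λ) = λ^54e^(−11λ), i.e. Gamma(shape=55, rate=11).
The mode of a Gamma(a, b) with a ≥ 1 (shape–rate) is (a−1)/b = 54/11 ≈ 4.909.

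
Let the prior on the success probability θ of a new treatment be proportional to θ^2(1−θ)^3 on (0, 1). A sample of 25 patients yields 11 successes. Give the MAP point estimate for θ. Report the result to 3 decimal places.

θ̂_MAP = 0.433

The prior density ∝ θ^2(1−θ)^3 is the kernel of Beta(3, 4).
Data: 11 successes in 25 trials. The binomial likelihood contributes θ^11(1−θ)^14, so the posterior is Beta(3+11, 4+14) = Beta(14, 18).
For Beta(a, b) with a, b > 1 the mode is (a−1)/(a+b−2) = 13/30 ≈ 0.433.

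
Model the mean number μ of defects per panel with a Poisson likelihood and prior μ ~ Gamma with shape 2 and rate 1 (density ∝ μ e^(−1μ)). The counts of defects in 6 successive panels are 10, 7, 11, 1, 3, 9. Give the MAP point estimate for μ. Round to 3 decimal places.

Σxᵢ = 10+7+11+1+3+9 = 41, with n = 6.
Posterior ∝ μe^(−1μ) · μ^41e^(−6μ) = μ^42e^(−7μ), i.e. Gamma(shape=43, rate=7).
The mode of a Gamma(a, b) with a ≥ 1 (shape–rate) is (a−1)/b = 42/7 ≈ 6.000.

μ̂_MAP = 6.000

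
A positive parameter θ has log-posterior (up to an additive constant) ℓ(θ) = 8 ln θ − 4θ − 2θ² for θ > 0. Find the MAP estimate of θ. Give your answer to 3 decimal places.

ℓ'(θ) = 8/θ − 4 − 4θ. Setting this to zero and multiplying by θ: 4θ² + 4θ − 8 = 0.
θ = (−4 + √(4² + 4·4·8)) / (2·4) = (−4 + √144) / 8 = (−4 + 12)/8 = 1.
ℓ''(θ) = −8/θ² − 4 < 0, confirming a maximum.

θ̂_MAP = 1.000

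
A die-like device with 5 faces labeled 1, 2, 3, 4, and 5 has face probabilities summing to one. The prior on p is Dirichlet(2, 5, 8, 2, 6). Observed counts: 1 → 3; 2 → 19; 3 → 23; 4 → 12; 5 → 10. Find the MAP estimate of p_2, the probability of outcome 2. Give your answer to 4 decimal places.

The posterior is Dirichlet(αᵢ + nᵢ) = Dirichlet(5, 24, 31, 14, 16).
For a Dirichlet(a₁,…,a_K) with all aᵢ > 1, the mode has j-th component (aⱼ − 1)/(Σaᵢ − K).
Here Σaᵢ = 90 and K = 5, so p_2 = (24 − 1)/(90 − 5) = 23/85 ≈ 0.2706.

MAP estimate: 0.2706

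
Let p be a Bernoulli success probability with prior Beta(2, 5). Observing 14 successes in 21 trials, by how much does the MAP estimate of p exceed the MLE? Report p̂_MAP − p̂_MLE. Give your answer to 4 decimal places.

Posterior is Beta(16, 12); MAP = (16−1)/(28−2) = 15/26 ≈ 0.57692.
MLE ignores the prior: p̂_MLE = k/n = 14/21 ≈ 0.66667.
Difference = 15/26 − 14/21 = -7/78 ≈ -0.0897.

MAP − MLE = -0.0897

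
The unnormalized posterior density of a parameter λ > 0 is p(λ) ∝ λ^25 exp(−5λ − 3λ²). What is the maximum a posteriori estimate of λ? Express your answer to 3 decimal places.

ℓ'(λ) = 25/λ − 5 − 6λ. Setting this to zero and multiplying by λ: 6λ² + 5λ − 25 = 0.
λ = (−5 + √(5² + 4·6·25)) / (2·6) = (−5 + √625) / 12 = (−5 + 25)/12 = 5/3.
ℓ''(λ) = −25/λ² − 6 < 0, confirming a maximum.

λ̂_MAP = 1.667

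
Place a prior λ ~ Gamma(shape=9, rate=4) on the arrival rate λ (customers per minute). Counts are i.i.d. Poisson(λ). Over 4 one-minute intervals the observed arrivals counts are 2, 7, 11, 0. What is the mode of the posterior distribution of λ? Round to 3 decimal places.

Σxᵢ = 2+7+11+0 = 20, with n = 4.
Posterior ∝ λ^8e^(−4λ) · λ^20e^(−4λ) = λ^28e^(−8λ), i.e. Gamma(shape=29, rate=8).
The mode of a Gamma(a, b) with a ≥ 1 (shape–rate) is (a−1)/b = 28/8 ≈ 3.500.

λ̂_MAP = 3.500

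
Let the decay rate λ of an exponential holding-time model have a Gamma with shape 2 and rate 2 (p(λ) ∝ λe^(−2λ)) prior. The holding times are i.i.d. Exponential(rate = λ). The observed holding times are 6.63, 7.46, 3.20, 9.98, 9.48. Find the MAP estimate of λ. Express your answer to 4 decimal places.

λ̂_MAP = 0.1548

The Exponential(rate=λ) likelihood is ∝ λ^n e^(−λΣtᵢ). Here n = 5 and Σtᵢ = 6.63 + 7.46 + 3.20 + 9.98 + 9.48 = 36.75.
Posterior ∝ λe^(−2λ) · λ^5e^(−36.75λ) = λ^6e^(−38.75λ), i.e. Gamma(7, 38.75).
Mode = (a−1)/b = 6/38.75 ≈ 0.1548.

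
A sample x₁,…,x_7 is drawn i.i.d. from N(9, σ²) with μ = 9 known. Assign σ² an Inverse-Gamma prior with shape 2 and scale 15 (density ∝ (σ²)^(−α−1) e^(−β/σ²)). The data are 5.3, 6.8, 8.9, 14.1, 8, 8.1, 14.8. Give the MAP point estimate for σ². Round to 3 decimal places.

σ̂²_MAP = 8.462

Sum of squared deviations about the known mean: SS = (5.3−9)² + (6.8−9)² + (8.9−9)² + (14.1−9)² + (8−9)² + (8.1−9)² + (14.8−9)² = 80.
The Normal likelihood contributes (σ²)^(−n/2) exp(−SS/(2σ²)), so the posterior is Inverse-Gamma(α + n/2, β + SS/2) = Inverse-Gamma(5.5, 55).
The mode of Inverse-Gamma(a, b) is b/(a+1) = 55/6.5 ≈ 8.462.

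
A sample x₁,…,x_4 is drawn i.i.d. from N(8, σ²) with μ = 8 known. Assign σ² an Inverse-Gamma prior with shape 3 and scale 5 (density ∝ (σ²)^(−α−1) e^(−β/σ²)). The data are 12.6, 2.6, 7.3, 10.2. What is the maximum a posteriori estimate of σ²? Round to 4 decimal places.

σ̂²_MAP = 5.4708

Sum of squared deviations about the known mean: SS = (12.6−8)² + (2.6−8)² + (7.3−8)² + (10.2−8)² = 55.65.
The Normal likelihood contributes (σ²)^(−n/2) exp(−SS/(2σ²)), so the posterior is Inverse-Gamma(α + n/2, β + SS/2) = Inverse-Gamma(5, 32.825).
The mode of Inverse-Gamma(a, b) is b/(a+1) = 32.825/6 ≈ 5.4708.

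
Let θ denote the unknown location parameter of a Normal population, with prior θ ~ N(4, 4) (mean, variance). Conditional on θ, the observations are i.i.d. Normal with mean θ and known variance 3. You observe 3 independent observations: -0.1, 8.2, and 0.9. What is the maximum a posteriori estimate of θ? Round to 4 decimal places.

n = 3; x̄ = ((-0.1) + 8.2 + 0.9)/3 = 9/3 = 3.
For a Normal prior and Normal likelihood with known variance, the posterior is Normal; its mode equals its mean, the precision-weighted average.
Prior precision 1/σ₀² = 1/4 = 0.25; data precision n/σ² = 3/3 = 1.
θ̂ = (0.25·4 + 1·3) / (0.25 + 1) = 4/1.25 = 3.2000.

θ̂_MAP = 3.2000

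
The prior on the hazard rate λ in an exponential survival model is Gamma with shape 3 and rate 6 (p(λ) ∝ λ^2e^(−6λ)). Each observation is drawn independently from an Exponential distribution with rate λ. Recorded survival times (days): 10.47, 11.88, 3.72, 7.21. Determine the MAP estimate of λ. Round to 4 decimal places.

λ̂_MAP = 0.1527

The Exponential(rate=λ) likelihood is ∝ λ^n e^(−λΣtᵢ). Here n = 4 and Σtᵢ = 10.47 + 11.88 + 3.72 + 7.21 = 33.28.
Posterior ∝ λ^2e^(−6λ) · λ^4e^(−33.28λ) = λ^6e^(−39.28λ), i.e. Gamma(7, 39.28).
Mode = (a−1)/b = 6/39.28 ≈ 0.1527.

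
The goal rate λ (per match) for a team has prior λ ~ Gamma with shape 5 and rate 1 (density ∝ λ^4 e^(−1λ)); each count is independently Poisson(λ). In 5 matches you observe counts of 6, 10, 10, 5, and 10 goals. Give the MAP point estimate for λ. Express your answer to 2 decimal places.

λ̂_MAP = 7.50

Σxᵢ = 6+10+10+5+10 = 41, with n = 5.
Posterior ∝ λ^4e^(−1λ) · λ^41e^(−5λ) = λ^45e^(−6λ), i.e. Gamma(shape=46, rate=6).
The mode of a Gamma(a, b) with a ≥ 1 (shape–rate) is (a−1)/b = 45/6 ≈ 7.50.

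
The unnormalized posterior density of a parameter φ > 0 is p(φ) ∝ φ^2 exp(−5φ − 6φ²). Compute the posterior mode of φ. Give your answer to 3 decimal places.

φ̂_MAP = 0.250

ℓ'(φ) = 2/φ − 5 − 12φ. Setting this to zero and multiplying by φ: 12φ² + 5φ − 2 = 0.
φ = (−5 + √(5² + 4·12·2)) / (2·12) = (−5 + √121) / 24 = (−5 + 11)/24 = 1/4.
ℓ''(φ) = −2/φ² − 12 < 0, confirming a maximum.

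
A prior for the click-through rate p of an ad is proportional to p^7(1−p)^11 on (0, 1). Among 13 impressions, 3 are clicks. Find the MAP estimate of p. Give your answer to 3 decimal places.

p̂_MAP = 0.323

The prior density ∝ p^7(1−p)^11 is the kernel of Beta(8, 12).
Data: 3 successes in 13 trials. The binomial likelihood contributes p^3(1−p)^10, so the posterior is Beta(8+3, 12+10) = Beta(11, 22).
For Beta(a, b) with a, b > 1 the mode is (a−1)/(a+b−2) = 10/31 ≈ 0.323.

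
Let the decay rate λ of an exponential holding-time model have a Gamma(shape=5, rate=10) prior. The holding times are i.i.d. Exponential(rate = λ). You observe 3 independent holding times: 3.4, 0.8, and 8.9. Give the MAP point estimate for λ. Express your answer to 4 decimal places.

The Exponential(rate=λ) likelihood is ∝ λ^n e^(−λΣtᵢ). Here n = 3 and Σtᵢ = 3.4 + 0.8 + 8.9 = 13.1.
Posterior ∝ λ^4e^(−10λ) · λ^3e^(−13.1λ) = λ^7e^(−23.1λ), i.e. Gamma(8, 23.1).
Mode = (a−1)/b = 7/23.1 ≈ 0.3030.

λ̂_MAP = 0.3030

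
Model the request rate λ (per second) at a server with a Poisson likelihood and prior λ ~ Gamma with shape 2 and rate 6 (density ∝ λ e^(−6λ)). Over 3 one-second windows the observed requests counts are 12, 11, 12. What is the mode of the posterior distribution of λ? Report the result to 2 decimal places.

Σxᵢ = 12+11+12 = 35, with n = 3.
Posterior ∝ λe^(−6λ) · λ^35e^(−3λ) = λ^36e^(−9λ), i.e. Gamma(shape=37, rate=9).
The mode of a Gamma(a, b) with a ≥ 1 (shape–rate) is (a−1)/b = 36/9 ≈ 4.00.

λ̂_MAP = 4.00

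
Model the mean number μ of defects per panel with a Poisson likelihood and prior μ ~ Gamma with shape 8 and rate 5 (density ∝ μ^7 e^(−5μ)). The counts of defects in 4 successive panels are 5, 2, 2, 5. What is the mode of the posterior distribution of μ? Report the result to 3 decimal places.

μ̂_MAP = 2.333

Σxᵢ = 5+2+2+5 = 14, with n = 4.
Posterior ∝ μ^7e^(−5μ) · μ^14e^(−4μ) = μ^21e^(−9μ), i.e. Gamma(shape=22, rate=9).
The mode of a Gamma(a, b) with a ≥ 1 (shape–rate) is (a−1)/b = 21/9 ≈ 2.333.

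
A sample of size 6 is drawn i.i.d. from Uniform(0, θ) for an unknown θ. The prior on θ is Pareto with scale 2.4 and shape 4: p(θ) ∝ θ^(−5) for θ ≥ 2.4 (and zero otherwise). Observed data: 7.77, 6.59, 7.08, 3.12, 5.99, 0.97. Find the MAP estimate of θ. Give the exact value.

θ̂_MAP = 7.77

The Uniform(0, θ) likelihood is θ^(−n) for θ ≥ max(xᵢ), zero otherwise. Here max(xᵢ) = 7.77.
Posterior ∝ θ^(−5) · θ^(−6) = θ^(−11) on θ ≥ max(2.4, 7.77) = 7.77.
This density is strictly decreasing in θ, so the posterior mode lies at the lower boundary of the support.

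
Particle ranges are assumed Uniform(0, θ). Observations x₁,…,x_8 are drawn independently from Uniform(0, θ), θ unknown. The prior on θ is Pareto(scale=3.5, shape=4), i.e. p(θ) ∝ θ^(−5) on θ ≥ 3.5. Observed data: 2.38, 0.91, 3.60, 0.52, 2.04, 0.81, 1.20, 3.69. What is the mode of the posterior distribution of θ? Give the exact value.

θ̂_MAP = 3.69

The Uniform(0, θ) likelihood is θ^(−n) for θ ≥ max(xᵢ), zero otherwise. Here max(xᵢ) = 3.69.
Posterior ∝ θ^(−5) · θ^(−8) = θ^(−13) on θ ≥ max(3.5, 3.69) = 3.69.
This density is strictly decreasing in θ, so the posterior mode lies at the lower boundary of the support.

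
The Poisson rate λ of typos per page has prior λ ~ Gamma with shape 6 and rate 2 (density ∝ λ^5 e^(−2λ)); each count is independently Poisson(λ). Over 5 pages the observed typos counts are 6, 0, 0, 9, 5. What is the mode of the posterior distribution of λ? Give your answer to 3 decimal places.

λ̂_MAP = 3.571

Σxᵢ = 6+0+0+9+5 = 20, with n = 5.
Posterior ∝ λ^5e^(−2λ) · λ^20e^(−5λ) = λ^25e^(−7λ), i.e. Gamma(shape=26, rate=7).
The mode of a Gamma(a, b) with a ≥ 1 (shape–rate) is (a−1)/b = 25/7 ≈ 3.571.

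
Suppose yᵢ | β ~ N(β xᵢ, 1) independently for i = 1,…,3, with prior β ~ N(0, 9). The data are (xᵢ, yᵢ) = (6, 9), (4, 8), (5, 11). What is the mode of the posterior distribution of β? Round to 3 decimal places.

β̂_MAP = 1.829

log p(β | y) = −Σ(yᵢ − βxᵢ)²/(2·1) − β²/(2·9) + const.
Setting the derivative to zero: Σxᵢ(yᵢ − βxᵢ)/1 − β/9 = 0, so β = Σxᵢyᵢ / (Σxᵢ² + σ²/τ²).
Σxᵢyᵢ = 6·9 + 4·8 + 5·11 = 141; Σxᵢ² = 77; σ²/τ² = 1/9.
β̂_MAP = 141 / (77 + 1/9) = 141/(694/9) = 1269/694 ≈ 1.829.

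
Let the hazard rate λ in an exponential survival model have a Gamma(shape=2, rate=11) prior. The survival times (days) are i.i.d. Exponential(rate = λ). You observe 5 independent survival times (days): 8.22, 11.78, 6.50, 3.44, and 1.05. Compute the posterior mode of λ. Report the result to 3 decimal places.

The Exponential(rate=λ) likelihood is ∝ λ^n e^(−λΣtᵢ). Here n = 5 and Σtᵢ = 8.22 + 11.78 + 6.50 + 3.44 + 1.05 = 30.99.
Posterior ∝ λe^(−11λ) · λ^5e^(−30.99λ) = λ^6e^(−41.99λ), i.e. Gamma(7, 41.99).
Mode = (a−1)/b = 6/41.99 ≈ 0.143.

λ̂_MAP = 0.143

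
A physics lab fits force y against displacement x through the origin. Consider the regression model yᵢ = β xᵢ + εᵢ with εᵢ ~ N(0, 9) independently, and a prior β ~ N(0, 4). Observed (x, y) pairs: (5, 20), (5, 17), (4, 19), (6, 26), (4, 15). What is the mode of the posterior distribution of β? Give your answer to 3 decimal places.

β̂_MAP = 3.967

log p(β | y) = −Σ(yᵢ − βxᵢ)²/(2·9) − β²/(2·4) + const.
Setting the derivative to zero: Σxᵢ(yᵢ − βxᵢ)/9 − β/4 = 0, so β = Σxᵢyᵢ / (Σxᵢ² + σ²/τ²).
Σxᵢyᵢ = 5·20 + 5·17 + 4·19 + 6·26 + 4·15 = 477; Σxᵢ² = 118; σ²/τ² = 2.25.
β̂_MAP = 477 / (118 + 2.25) = 477/120.25 ≈ 3.967.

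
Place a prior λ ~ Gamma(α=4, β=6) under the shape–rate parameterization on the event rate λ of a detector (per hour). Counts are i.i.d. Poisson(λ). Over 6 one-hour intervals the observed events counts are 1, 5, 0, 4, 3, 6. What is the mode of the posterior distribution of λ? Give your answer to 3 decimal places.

Σxᵢ = 1+5+0+4+3+6 = 19, with n = 6.
Posterior ∝ λ^3e^(−6λ) · λ^19e^(−6λ) = λ^22e^(−12λ), i.e. Gamma(shape=23, rate=12).
The mode of a Gamma(a, b) with a ≥ 1 (shape–rate) is (a−1)/b = 22/12 ≈ 1.833.

λ̂_MAP = 1.833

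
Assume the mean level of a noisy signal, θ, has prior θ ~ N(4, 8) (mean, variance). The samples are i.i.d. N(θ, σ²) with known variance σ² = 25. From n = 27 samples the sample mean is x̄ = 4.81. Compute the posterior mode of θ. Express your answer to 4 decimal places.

θ̂_MAP = 4.7260

n = 27, x̄ = 4.81.
For a Normal prior and Normal likelihood with known variance, the posterior is Normal; its mode equals its mean, the precision-weighted average.
Prior precision 1/σ₀² = 1/8 = 0.125; data precision n/σ² = 27/25 = 1.08.
θ̂ = (0.125·4 + 1.08·4.81) / (0.125 + 1.08) = 5.6948/1.205 = 28474/6025 ≈ 4.7260.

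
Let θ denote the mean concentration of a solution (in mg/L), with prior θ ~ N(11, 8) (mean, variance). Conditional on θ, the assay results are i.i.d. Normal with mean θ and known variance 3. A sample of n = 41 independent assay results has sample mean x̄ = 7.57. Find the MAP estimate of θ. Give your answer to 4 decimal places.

θ̂_MAP = 7.6011

n = 41, x̄ = 7.57.
For a Normal prior and Normal likelihood with known variance, the posterior is Normal; its mode equals its mean, the precision-weighted average.
Prior precision 1/σ₀² = 1/8 = 0.125; data precision n/σ² = 41/3.
θ̂ = (0.125·11 + (41/3)·7.57) / (0.125 + 41/3) = (62899/600)/(331/24) = 62899/8275 ≈ 7.6011.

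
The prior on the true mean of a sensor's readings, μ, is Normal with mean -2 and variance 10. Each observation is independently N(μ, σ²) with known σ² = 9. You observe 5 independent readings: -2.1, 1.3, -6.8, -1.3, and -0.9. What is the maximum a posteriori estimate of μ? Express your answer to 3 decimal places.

n = 5; x̄ = ((-2.1) + 1.3 + (-6.8) + (-1.3) + (-0.9))/5 = -9.8/5 = -1.96.
For a Normal prior and Normal likelihood with known variance, the posterior is Normal; its mode equals its mean, the precision-weighted average.
Prior precision 1/σ₀² = 1/10 = 0.1; data precision n/σ² = 5/9.
μ̂ = (0.1·(-2) + (5/9)·(-1.96)) / (0.1 + 5/9) = (-58/45)/(59/90) = -116/59 ≈ -1.966.

μ̂_MAP = -1.966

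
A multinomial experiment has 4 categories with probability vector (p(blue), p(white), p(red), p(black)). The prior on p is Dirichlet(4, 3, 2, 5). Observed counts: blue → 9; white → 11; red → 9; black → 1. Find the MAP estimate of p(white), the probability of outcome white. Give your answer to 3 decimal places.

The posterior is Dirichlet(αᵢ + nᵢ) = Dirichlet(13, 14, 11, 6).
For a Dirichlet(a₁,…,a_K) with all aᵢ > 1, the mode has j-th component (aⱼ − 1)/(Σaᵢ − K).
Here Σaᵢ = 44 and K = 4, so p(white) = (14 − 1)/(44 − 4) = 13/40 ≈ 0.325.

MAP estimate of p(white) = 0.325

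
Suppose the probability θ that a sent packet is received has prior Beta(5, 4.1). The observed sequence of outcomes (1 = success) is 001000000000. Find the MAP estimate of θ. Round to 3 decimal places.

Prior: Beta(5, 4.1).
Data: 1 success in 12 trials (from the sequence). The binomial likelihood contributes θ(1−θ)^11, so the posterior is Beta(5+1, 4.1+11) = Beta(6, 15.1).
For Beta(a, b) with a, b > 1 the mode is (a−1)/(a+b−2) = 5/19.1 ≈ 0.262.

θ̂_MAP = 0.262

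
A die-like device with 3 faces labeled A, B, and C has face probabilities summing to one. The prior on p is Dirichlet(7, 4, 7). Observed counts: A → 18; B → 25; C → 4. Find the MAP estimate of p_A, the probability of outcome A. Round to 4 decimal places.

The posterior is Dirichlet(αᵢ + nᵢ) = Dirichlet(25, 29, 11).
For a Dirichlet(a₁,…,a_K) with all aᵢ > 1, the mode has j-th component (aⱼ − 1)/(Σaᵢ − K).
Here Σaᵢ = 65 and K = 3, so p_A = (25 − 1)/(65 − 3) = 24/62 ≈ 0.3871.

MAP estimate of p_A = 0.3871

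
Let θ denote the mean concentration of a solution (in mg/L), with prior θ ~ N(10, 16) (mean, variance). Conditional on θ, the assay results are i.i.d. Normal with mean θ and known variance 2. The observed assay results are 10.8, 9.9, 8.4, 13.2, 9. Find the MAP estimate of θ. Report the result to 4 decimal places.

n = 5; x̄ = (10.8 + 9.9 + 8.4 + 13.2 + 9)/5 = 51.3/5 = 10.26.
For a Normal prior and Normal likelihood with known variance, the posterior is Normal; its mode equals its mean, the precision-weighted average.
Prior precision 1/σ₀² = 1/16 = 0.0625; data precision n/σ² = 5/2 = 2.5.
θ̂ = (0.0625·10 + 2.5·10.26) / (0.0625 + 2.5) = 26.275/2.5625 = 2102/205 ≈ 10.2537.

θ̂_MAP = 10.2537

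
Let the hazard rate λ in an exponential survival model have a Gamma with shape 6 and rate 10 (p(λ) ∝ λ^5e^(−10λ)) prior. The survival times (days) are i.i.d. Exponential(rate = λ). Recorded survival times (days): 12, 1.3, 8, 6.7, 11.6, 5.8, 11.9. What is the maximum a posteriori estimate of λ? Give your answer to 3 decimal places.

λ̂_MAP = 0.178

The Exponential(rate=λ) likelihood is ∝ λ^n e^(−λΣtᵢ). Here n = 7 and Σtᵢ = 12 + 1.3 + 8 + 6.7 + 11.6 + 5.8 + 11.9 = 57.3.
Posterior ∝ λ^5e^(−10λ) · λ^7e^(−57.3λ) = λ^12e^(−67.3λ), i.e. Gamma(13, 67.3).
Mode = (a−1)/b = 12/67.3 ≈ 0.178.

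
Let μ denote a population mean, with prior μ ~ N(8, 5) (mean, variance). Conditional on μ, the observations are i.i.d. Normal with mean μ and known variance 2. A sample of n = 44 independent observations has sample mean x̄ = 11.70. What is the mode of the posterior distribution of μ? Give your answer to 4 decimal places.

n = 44, x̄ = 11.70.
For a Normal prior and Normal likelihood with known variance, the posterior is Normal; its mode equals its mean, the precision-weighted average.
Prior precision 1/σ₀² = 1/5 = 0.2; data precision n/σ² = 44/2 = 22.
μ̂ = (0.2·8 + 22·11.7) / (0.2 + 22) = 259/22.2 = 35/3 ≈ 11.6667.

μ̂_MAP = 11.6667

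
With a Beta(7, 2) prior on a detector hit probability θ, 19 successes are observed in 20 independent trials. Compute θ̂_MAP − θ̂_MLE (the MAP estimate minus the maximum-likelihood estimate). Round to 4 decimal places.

MAP − MLE = -0.0241

Posterior is Beta(26, 3); MAP = (26−1)/(29−2) = 25/27 ≈ 0.92593.
MLE ignores the prior: θ̂_MLE = k/n = 19/20 ≈ 0.95000.
Difference = 25/27 − 19/20 = -13/540 ≈ -0.0241.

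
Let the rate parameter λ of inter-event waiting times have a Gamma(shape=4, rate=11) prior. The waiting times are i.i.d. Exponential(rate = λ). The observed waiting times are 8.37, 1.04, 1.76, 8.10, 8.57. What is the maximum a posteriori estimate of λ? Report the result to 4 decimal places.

λ̂_MAP = 0.2060

The Exponential(rate=λ) likelihood is ∝ λ^n e^(−λΣtᵢ). Here n = 5 and Σtᵢ = 8.37 + 1.04 + 1.76 + 8.10 + 8.57 = 27.84.
Posterior ∝ λ^3e^(−11λ) · λ^5e^(−27.84λ) = λ^8e^(−38.84λ), i.e. Gamma(9, 38.84).
Mode = (a−1)/b = 8/38.84 ≈ 0.2060.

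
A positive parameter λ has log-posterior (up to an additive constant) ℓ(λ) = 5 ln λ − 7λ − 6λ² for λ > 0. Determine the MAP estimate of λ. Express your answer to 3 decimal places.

ℓ'(λ) = 5/λ − 7 − 12λ. Setting this to zero and multiplying by λ: 12λ² + 7λ − 5 = 0.
λ = (−7 + √(7² + 4·12·5)) / (2·12) = (−7 + √289) / 24 = (−7 + 17)/24 = 5/12.
ℓ''(λ) = −5/λ² − 12 < 0, confirming a maximum.

λ̂_MAP = 0.417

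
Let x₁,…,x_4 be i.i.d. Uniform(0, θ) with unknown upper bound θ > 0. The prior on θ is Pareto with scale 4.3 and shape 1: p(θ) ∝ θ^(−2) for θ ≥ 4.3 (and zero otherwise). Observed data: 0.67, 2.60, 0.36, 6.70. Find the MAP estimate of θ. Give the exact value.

The Uniform(0, θ) likelihood is θ^(−n) for θ ≥ max(xᵢ), zero otherwise. Here max(xᵢ) = 6.70.
Posterior ∝ θ^(−2) · θ^(−4) = θ^(−6) on θ ≥ max(4.3, 6.70) = 6.70.
This density is strictly decreasing in θ, so the posterior mode lies at the lower boundary of the support.

θ̂_MAP = 6.70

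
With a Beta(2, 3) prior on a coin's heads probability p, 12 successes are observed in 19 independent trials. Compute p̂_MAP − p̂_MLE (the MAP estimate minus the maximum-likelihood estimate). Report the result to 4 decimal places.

MAP − MLE = -0.0407

Posterior is Beta(14, 10); MAP = (14−1)/(24−2) = 13/22 ≈ 0.59091.
MLE ignores the prior: p̂_MLE = k/n = 12/19 ≈ 0.63158.
Difference = 13/22 − 12/19 = -17/418 ≈ -0.0407.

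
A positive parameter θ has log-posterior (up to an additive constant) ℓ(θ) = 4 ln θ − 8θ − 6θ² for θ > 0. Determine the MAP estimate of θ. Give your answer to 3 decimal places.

θ̂_MAP = 0.333

ℓ'(θ) = 4/θ − 8 − 12θ. Setting this to zero and multiplying by θ: 12θ² + 8θ − 4 = 0.
θ = (−8 + √(8² + 4·12·4)) / (2·12) = (−8 + √256) / 24 = (−8 + 16)/24 = 1/3.
ℓ''(θ) = −4/θ² − 12 < 0, confirming a maximum.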